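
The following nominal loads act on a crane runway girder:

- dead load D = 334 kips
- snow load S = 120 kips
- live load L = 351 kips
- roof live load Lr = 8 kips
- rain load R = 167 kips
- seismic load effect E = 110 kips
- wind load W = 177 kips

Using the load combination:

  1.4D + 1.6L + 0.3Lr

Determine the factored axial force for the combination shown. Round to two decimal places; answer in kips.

1.4(334) + 1.6(351) + 0.3(8) = 1031.60
P_u = 1031.60 kips.

1031.60 kips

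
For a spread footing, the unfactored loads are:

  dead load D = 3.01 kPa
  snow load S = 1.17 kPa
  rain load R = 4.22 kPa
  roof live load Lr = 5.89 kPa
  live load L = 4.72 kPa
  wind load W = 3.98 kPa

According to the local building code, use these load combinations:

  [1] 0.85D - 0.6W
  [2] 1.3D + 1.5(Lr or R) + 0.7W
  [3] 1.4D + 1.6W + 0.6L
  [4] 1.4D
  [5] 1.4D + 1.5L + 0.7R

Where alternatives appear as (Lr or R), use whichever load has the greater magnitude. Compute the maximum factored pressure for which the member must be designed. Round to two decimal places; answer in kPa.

15.53 kPa

(Lr or R) → Lr = 5.89 kPa.
[1] 0.85(3.01) - 0.6(3.98) = 0.17
[2] 1.3(3.01) + 1.5(5.89) + 0.7(3.98) = 15.53
[3] 1.4(3.01) + 1.6(3.98) + 0.6(4.72) = 13.41
[4] 1.4(3.01) = 4.21
[5] 1.4(3.01) + 1.5(4.72) + 0.7(4.22) = 14.25
Combination 2 governs: p_u = 15.53 kPa.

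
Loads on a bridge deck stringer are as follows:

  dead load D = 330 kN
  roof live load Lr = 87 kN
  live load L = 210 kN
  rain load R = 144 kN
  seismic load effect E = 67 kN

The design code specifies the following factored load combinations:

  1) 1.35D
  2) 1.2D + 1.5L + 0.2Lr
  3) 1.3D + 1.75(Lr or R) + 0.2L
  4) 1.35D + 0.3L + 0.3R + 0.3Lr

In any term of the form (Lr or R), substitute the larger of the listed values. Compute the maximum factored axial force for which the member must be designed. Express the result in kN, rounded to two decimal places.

(Lr or R) → R = 144 kN.
1) 1.35(330) = 445.50
2) 1.2(330) + 1.5(210) + 0.2(87) = 396.00 + 315.00 + 17.40 = 728.40
3) 1.3(330) + 1.75(144) + 0.2(210) = 429.00 + 252.00 + 42.00 = 723.00
4) 1.35(330) + 0.3(210) + 0.3(144) + 0.3(87) = 445.50 + 63.00 + 43.20 + 26.10 = 577.80
Maximum is from combination 2.

728.40 kN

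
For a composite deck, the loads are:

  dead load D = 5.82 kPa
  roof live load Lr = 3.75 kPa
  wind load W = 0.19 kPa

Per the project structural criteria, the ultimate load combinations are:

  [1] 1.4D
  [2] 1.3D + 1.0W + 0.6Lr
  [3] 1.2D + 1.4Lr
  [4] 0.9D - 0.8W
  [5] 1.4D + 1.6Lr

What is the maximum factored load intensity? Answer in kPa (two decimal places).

[1] 1.4(5.82) = 8.15
[2] 1.3(5.82) + 1.0(0.19) + 0.6(3.75) = 7.57 + 0.19 + 2.25 = 10.01
[3] 1.2(5.82) + 1.4(3.75) = 6.98 + 5.25 = 12.23
[4] 0.9(5.82) - 0.8(0.19) = 5.24 - 0.15 = 5.09
[5] 1.4(5.82) + 1.6(3.75) = 8.15 + 6.00 = 14.15
The controlling combination is 5, giving 14.15 kPa.

14.15 kPa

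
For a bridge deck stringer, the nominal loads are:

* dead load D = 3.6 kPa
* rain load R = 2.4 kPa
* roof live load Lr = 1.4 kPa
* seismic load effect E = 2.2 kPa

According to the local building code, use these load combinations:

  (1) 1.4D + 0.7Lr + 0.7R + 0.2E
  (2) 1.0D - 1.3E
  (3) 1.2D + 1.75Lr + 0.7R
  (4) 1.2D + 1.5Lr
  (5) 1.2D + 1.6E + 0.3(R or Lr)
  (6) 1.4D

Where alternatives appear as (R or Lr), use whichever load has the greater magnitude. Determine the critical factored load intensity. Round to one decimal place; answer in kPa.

(R or Lr) → R = 2.4 kPa.
(1) 1.4(3.6) + 0.7(1.4) + 0.7(2.4) + 0.2(2.2) = 5.0 + 1.0 + 1.7 + 0.4 = 8.1
(2) 1.0(3.6) - 1.3(2.2) = 3.6 - 2.9 = 0.7
(3) 1.2(3.6) + 1.75(1.4) + 0.7(2.4) = 4.3 + 2.5 + 1.7 = 8.5
(4) 1.2(3.6) + 1.5(1.4) = 4.3 + 2.1 = 6.4
(5) 1.2(3.6) + 1.6(2.2) + 0.3(2.4) = 8.6
(6) 1.4(3.6) = 5.0
The controlling combination is 5, giving 8.6 kPa.

8.6 kPa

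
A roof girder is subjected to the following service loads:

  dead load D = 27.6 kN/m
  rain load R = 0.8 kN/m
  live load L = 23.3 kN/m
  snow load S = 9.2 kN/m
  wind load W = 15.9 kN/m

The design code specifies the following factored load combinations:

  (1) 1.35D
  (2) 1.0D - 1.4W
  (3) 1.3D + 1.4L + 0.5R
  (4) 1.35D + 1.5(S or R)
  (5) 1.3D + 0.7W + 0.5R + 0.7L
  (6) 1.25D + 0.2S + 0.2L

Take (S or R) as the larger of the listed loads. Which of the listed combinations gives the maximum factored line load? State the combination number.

(S or R) → S = 9.2 kN/m.
(1) 1.35(27.6) = 37.3
(2) 1.0(27.6) - 1.4(15.9) = 27.6 - 22.3 = 5.3
(3) 1.3(27.6) + 1.4(23.3) + 0.5(0.8) = 35.9 + 32.6 + 0.4 = 68.9
(4) 1.35(27.6) + 1.5(9.2) = 37.3 + 13.8 = 51.1
(5) 1.3(27.6) + 0.7(15.9) + 0.5(0.8) + 0.7(23.3) = 35.9 + 11.1 + 0.4 + 16.3 = 63.7
(6) 1.25(27.6) + 0.2(9.2) + 0.2(23.3) = 34.5 + 1.8 + 4.7 = 41.0
The largest value is 68.9 kN/m from combination 3.

Combination 3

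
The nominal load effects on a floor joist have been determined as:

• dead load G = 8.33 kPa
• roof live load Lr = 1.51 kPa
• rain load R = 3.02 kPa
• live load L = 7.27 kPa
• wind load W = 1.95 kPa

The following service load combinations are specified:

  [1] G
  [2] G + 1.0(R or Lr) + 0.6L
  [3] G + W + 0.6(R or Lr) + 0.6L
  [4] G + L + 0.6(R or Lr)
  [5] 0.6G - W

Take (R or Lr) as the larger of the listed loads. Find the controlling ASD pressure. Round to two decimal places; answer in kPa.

(R or Lr) → R = 3.02 kPa.
[1] 1.0(8.33) = 8.33
[2] 1.0(8.33) + 1.0(3.02) + 0.6(7.27) = 8.33 + 3.02 + 4.36 = 15.71
[3] 1.0(8.33) + 1.0(1.95) + 0.6(3.02) + 0.6(7.27) = 8.33 + 1.95 + 1.81 + 4.36 = 16.45
[4] 1.0(8.33) + 1.0(7.27) + 0.6(3.02) = 8.33 + 7.27 + 1.81 = 17.41
[5] 0.6(8.33) - 1.0(1.95) = 5.00 - 1.95 = 3.05
Maximum is from combination 4.

17.41 kPa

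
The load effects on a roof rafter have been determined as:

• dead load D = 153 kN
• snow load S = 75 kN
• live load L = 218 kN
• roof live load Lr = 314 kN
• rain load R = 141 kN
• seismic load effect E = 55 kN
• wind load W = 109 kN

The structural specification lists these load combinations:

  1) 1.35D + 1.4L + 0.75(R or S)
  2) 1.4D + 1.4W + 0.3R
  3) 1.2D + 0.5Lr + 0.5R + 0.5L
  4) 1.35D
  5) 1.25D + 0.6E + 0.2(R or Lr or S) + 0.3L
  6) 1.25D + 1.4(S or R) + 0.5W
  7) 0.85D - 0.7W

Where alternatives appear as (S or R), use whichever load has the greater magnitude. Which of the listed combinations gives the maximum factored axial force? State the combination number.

Combination 1

(R or S) → R = 141 kN; (R or Lr or S) → Lr = 314 kN; (S or R) → R = 141 kN.
1) 1.35(153) + 1.4(218) + 0.75(141) = 617.50
2) 1.4(153) + 1.4(109) + 0.3(141) = 409.10
3) 1.2(153) + 0.5(314) + 0.5(141) + 0.5(218) = 520.10
4) 1.35(153) = 206.55
5) 1.25(153) + 0.6(55) + 0.2(314) + 0.3(218) = 352.45
6) 1.25(153) + 1.4(141) + 0.5(109) = 443.15
7) 0.85(153) - 0.7(109) = 53.75
The largest value is 617.50 kN from combination 1.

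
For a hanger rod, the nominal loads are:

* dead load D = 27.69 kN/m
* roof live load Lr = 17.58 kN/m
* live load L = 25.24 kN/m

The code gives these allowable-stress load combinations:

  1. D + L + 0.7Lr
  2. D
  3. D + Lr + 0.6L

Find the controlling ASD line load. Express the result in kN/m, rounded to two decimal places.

65.24 kN/m

1. 1.0(27.69) + 1.0(25.24) + 0.7(17.58) = 27.69 + 25.24 + 12.31 = 65.24
2. 1.0(27.69) = 27.69
3. 1.0(27.69) + 1.0(17.58) + 0.6(25.24) = 27.69 + 17.58 + 15.14 = 60.41
Maximum is from combination 1.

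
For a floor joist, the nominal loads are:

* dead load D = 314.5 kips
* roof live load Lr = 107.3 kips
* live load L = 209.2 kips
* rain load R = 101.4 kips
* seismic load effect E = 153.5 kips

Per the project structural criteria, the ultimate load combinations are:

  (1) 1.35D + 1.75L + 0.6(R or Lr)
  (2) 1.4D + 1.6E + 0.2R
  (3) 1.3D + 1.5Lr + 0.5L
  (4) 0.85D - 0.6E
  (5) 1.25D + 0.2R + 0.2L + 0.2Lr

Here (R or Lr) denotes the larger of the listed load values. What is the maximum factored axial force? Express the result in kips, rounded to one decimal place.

(R or Lr) → Lr = 107.3 kips.
(1) 1.35(314.5) + 1.75(209.2) + 0.6(107.3) = 855.1
(2) 1.4(314.5) + 1.6(153.5) + 0.2(101.4) = 706.2
(3) 1.3(314.5) + 1.5(107.3) + 0.5(209.2) = 674.4
(4) 0.85(314.5) - 0.6(153.5) = 175.2
(5) 1.25(314.5) + 0.2(101.4) + 0.2(209.2) + 0.2(107.3) = 476.7
Combination 1 governs: P_u = 855.1 kips.

855.1 kips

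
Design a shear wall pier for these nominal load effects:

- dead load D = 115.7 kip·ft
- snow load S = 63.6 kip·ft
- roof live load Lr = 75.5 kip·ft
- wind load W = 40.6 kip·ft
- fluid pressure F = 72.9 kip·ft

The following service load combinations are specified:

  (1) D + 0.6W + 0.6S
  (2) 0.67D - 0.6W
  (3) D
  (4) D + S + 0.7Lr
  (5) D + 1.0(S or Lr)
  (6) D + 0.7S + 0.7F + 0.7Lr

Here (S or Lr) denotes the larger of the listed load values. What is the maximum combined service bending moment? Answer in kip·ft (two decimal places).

264.10 kip·ft

(S or Lr) → Lr = 75.5 kip·ft.
(1) 1.0(115.7) + 0.6(40.6) + 0.6(63.6) = 178.22
(2) 0.67(115.7) - 0.6(40.6) = 53.16
(3) 1.0(115.7) = 115.70
(4) 1.0(115.7) + 1.0(63.6) + 0.7(75.5) = 232.15
(5) 1.0(115.7) + 1.0(75.5) = 191.20
(6) 1.0(115.7) + 0.7(63.6) + 0.7(72.9) + 0.7(75.5) = 264.10
Combination 6 governs: M = 264.10 kip·ft.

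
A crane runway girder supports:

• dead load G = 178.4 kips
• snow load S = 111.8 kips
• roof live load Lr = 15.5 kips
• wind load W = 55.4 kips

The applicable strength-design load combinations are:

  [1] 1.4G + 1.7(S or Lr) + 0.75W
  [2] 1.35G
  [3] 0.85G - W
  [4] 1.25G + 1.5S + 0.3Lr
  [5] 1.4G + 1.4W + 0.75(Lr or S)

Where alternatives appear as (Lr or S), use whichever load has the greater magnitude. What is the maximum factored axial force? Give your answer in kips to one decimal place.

(S or Lr) → S = 111.8 kips; (Lr or S) → S = 111.8 kips.
[1] 1.4(178.4) + 1.7(111.8) + 0.75(55.4) = 481.4
[2] 1.35(178.4) = 240.8
[3] 0.85(178.4) - 1.0(55.4) = 96.2
[4] 1.25(178.4) + 1.5(111.8) + 0.3(15.5) = 395.4
[5] 1.4(178.4) + 1.4(55.4) + 0.75(111.8) = 411.2
Combination 1 governs: P_u = 481.4 kips.

481.4 kips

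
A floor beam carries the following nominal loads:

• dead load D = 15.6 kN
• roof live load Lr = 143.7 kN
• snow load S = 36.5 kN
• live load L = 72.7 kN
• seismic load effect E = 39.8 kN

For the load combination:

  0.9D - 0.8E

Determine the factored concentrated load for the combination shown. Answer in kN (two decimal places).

0.9(15.6) - 0.8(39.8) = -17.80
P_u = -17.80 kN.

-17.80 kN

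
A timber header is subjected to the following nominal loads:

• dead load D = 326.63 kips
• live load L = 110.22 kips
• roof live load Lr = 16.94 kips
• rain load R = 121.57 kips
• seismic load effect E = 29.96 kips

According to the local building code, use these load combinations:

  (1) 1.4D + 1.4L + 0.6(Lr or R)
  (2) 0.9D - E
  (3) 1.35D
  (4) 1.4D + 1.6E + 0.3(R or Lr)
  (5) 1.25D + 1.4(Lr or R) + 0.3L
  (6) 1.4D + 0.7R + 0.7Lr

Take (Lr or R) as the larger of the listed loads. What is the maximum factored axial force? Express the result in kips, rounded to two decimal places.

684.53 kips

(Lr or R) → R = 121.57 kips; (R or Lr) → R = 121.57 kips.
(1) 1.4(326.63) + 1.4(110.22) + 0.6(121.57) = 457.28 + 154.31 + 72.94 = 684.53
(2) 0.9(326.63) - 1.0(29.96) = 293.97 - 29.96 = 264.01
(3) 1.35(326.63) = 440.95
(4) 1.4(326.63) + 1.6(29.96) + 0.3(121.57) = 457.28 + 47.94 + 36.47 = 541.69
(5) 1.25(326.63) + 1.4(121.57) + 0.3(110.22) = 611.55
(6) 1.4(326.63) + 0.7(121.57) + 0.7(16.94) = 457.28 + 85.10 + 11.86 = 554.24
Combination 1 governs: P_u = 684.53 kips.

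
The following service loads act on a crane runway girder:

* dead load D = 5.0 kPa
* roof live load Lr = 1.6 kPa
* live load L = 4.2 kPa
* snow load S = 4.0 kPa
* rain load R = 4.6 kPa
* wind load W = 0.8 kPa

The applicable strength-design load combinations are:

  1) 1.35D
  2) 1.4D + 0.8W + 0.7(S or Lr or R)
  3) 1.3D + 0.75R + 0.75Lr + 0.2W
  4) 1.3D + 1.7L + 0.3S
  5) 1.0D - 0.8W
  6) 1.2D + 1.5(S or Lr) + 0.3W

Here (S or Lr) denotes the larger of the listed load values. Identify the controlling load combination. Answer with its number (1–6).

Combination 4

(S or Lr or R) → R = 4.6 kPa; (S or Lr) → S = 4.0 kPa.
1) 1.35(5.0) = 6.8
2) 1.4(5.0) + 0.8(0.8) + 0.7(4.6) = 10.9
3) 1.3(5.0) + 0.75(4.6) + 0.75(1.6) + 0.2(0.8) = 11.3
4) 1.3(5.0) + 1.7(4.2) + 0.3(4.0) = 14.8
5) 1.0(5.0) - 0.8(0.8) = 4.4
6) 1.2(5.0) + 1.5(4.0) + 0.3(0.8) = 12.2
The largest value is 14.8 kPa from combination 4.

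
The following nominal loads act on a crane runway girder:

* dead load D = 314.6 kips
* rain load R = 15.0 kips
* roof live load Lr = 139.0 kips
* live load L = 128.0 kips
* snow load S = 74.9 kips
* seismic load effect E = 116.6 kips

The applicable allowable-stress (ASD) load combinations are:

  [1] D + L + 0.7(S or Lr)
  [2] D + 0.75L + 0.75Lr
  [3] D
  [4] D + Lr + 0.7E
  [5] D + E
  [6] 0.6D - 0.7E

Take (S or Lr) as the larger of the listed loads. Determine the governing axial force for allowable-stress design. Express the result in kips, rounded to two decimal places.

(S or Lr) → Lr = 139.0 kips.
[1] 1.0(314.6) + 1.0(128.0) + 0.7(139.0) = 539.90
[2] 1.0(314.6) + 0.75(128.0) + 0.75(139.0) = 514.85
[3] 1.0(314.6) = 314.60
[4] 1.0(314.6) + 1.0(139.0) + 0.7(116.6) = 535.22
[5] 1.0(314.6) + 1.0(116.6) = 431.20
[6] 0.6(314.6) - 0.7(116.6) = 107.14
Combination 1 governs: P = 539.90 kips.

539.90 kips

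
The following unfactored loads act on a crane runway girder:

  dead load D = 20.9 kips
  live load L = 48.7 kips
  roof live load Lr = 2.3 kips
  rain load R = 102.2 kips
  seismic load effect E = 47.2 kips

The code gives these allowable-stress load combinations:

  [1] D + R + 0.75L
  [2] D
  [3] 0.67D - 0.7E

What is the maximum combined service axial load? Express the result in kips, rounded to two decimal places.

159.63 kips

[1] 1.0(20.9) + 1.0(102.2) + 0.75(48.7) = 20.90 + 102.20 + 36.53 = 159.63
[2] 1.0(20.9) = 20.90
[3] 0.67(20.9) - 0.7(47.2) = 14.00 - 33.04 = -19.04
Combination 1 governs: P = 159.63 kips.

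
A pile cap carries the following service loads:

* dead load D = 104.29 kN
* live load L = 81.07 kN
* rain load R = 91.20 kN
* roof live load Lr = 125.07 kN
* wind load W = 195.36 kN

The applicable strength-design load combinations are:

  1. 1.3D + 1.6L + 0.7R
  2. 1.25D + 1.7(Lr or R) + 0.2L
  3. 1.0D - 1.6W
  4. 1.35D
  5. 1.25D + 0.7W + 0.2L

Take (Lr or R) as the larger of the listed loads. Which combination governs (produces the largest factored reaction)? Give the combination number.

Combination 2

(Lr or R) → Lr = 125.07 kN.
1. 1.3(104.29) + 1.6(81.07) + 0.7(91.20) = 135.58 + 129.71 + 63.84 = 329.13
2. 1.25(104.29) + 1.7(125.07) + 0.2(81.07) = 359.20
3. 1.0(104.29) - 1.6(195.36) = 104.29 - 312.58 = -208.29
4. 1.35(104.29) = 140.79
5. 1.25(104.29) + 0.7(195.36) + 0.2(81.07) = 283.33
The largest value is 359.20 kN from combination 2.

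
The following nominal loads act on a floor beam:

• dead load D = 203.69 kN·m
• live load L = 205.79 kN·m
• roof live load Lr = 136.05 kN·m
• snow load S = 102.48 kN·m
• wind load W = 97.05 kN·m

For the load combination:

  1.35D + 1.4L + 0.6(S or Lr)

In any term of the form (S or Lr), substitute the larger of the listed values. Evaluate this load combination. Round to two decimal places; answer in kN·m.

644.72 kN·m

(S or Lr) → Lr = 136.05 kN·m.
1.35(203.69) + 1.4(205.79) + 0.6(136.05) = 644.72
M_u = 644.72 kN·m.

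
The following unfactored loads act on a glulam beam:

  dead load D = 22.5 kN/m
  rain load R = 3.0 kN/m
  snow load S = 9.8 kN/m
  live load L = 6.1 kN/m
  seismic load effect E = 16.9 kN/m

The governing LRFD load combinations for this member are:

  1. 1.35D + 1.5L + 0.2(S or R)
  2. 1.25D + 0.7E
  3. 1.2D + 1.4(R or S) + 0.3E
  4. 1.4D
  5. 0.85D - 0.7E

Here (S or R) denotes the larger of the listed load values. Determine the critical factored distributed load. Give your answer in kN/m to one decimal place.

(S or R) → S = 9.8 kN/m; (R or S) → S = 9.8 kN/m.
1. 1.35(22.5) + 1.5(6.1) + 0.2(9.8) = 41.5
2. 1.25(22.5) + 0.7(16.9) = 40.0
3. 1.2(22.5) + 1.4(9.8) + 0.3(16.9) = 27.0 + 13.7 + 5.1 = 45.8
4. 1.4(22.5) = 31.5
5. 0.85(22.5) - 0.7(16.9) = 19.1 - 11.8 = 7.3
Combination 3 governs: w_u = 45.8 kN/m.

45.8 kN/m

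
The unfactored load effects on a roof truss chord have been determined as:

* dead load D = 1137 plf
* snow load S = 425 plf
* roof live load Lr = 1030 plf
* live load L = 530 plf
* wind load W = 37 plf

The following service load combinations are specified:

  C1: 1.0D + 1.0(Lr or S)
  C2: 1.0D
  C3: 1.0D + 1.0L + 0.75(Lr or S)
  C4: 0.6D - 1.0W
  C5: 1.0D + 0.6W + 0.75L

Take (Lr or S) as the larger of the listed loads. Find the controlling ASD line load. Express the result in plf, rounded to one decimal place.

(Lr or S) → Lr = 1030 plf.
C1: 1.0(1137) + 1.0(1030) = 1137.0 + 1030.0 = 2167.0
C2: 1.0(1137) = 1137.0
C3: 1.0(1137) + 1.0(530) + 0.75(1030) = 1137.0 + 530.0 + 772.5 = 2439.5
C4: 0.6(1137) - 1.0(37) = 682.2 - 37.0 = 645.2
C5: 1.0(1137) + 0.6(37) + 0.75(530) = 1137.0 + 22.2 + 397.5 = 1556.7
Maximum is from combination 3.

2439.5 plf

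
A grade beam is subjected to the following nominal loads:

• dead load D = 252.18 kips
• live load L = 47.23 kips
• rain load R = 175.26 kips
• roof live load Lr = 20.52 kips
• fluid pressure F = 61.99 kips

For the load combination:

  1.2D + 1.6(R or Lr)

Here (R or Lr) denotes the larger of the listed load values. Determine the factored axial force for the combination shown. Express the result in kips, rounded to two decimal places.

583.03 kips

(R or Lr) → R = 175.26 kips.
1.2(252.18) + 1.6(175.26) = 583.03
P_u = 583.03 kips.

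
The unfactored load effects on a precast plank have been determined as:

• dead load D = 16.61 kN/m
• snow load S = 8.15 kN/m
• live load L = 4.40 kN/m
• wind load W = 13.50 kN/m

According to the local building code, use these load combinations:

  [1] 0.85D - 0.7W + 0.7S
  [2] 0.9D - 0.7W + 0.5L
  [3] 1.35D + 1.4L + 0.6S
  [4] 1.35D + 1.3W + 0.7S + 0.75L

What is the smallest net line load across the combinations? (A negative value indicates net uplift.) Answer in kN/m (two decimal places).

7.70 kN/m

[1] 0.85(16.61) - 0.7(13.50) + 0.7(8.15) = 10.37
[2] 0.9(16.61) - 0.7(13.50) + 0.5(4.40) = 14.95 - 9.45 + 2.20 = 7.70
[3] 1.35(16.61) + 1.4(4.40) + 0.6(8.15) = 22.42 + 6.16 + 4.89 = 33.47
[4] 1.35(16.61) + 1.3(13.50) + 0.7(8.15) + 0.75(4.40) = 22.42 + 17.55 + 5.71 + 3.30 = 48.98
Combination 2 gives the minimum: 7.70 kN/m.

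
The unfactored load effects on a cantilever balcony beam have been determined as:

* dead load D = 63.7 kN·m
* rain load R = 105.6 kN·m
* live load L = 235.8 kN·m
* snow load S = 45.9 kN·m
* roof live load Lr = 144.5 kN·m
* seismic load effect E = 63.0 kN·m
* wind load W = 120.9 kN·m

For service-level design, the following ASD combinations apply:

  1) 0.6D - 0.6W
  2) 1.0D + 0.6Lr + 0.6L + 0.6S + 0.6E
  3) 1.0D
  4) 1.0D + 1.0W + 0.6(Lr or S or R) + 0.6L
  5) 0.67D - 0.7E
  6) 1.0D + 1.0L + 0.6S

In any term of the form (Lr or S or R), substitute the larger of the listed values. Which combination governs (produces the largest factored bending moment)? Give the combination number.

(Lr or S or R) → Lr = 144.5 kN·m.
1) 0.6(63.7) - 0.6(120.9) = 38.2 - 72.5 = -34.3
2) 1.0(63.7) + 0.6(144.5) + 0.6(235.8) + 0.6(45.9) + 0.6(63.0) = 63.7 + 86.7 + 141.5 + 27.5 + 37.8 = 357.2
3) 1.0(63.7) = 63.7
4) 1.0(63.7) + 1.0(120.9) + 0.6(144.5) + 0.6(235.8) = 63.7 + 120.9 + 86.7 + 141.5 = 412.8
5) 0.67(63.7) - 0.7(63.0) = 42.7 - 44.1 = -1.4
6) 1.0(63.7) + 1.0(235.8) + 0.6(45.9) = 63.7 + 235.8 + 27.5 = 327.0
The largest value is 412.8 kN·m from combination 4.

Combination 4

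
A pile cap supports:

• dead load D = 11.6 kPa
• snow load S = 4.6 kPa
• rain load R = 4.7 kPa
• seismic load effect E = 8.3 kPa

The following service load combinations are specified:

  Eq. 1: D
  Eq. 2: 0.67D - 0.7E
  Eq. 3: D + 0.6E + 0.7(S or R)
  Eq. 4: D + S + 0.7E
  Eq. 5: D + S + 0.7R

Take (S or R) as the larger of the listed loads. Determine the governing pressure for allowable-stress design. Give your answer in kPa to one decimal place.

(S or R) → R = 4.7 kPa.
Eq. 1: 1.0(11.6) = 11.6
Eq. 2: 0.67(11.6) - 0.7(8.3) = 2.0
Eq. 3: 1.0(11.6) + 0.6(8.3) + 0.7(4.7) = 19.9
Eq. 4: 1.0(11.6) + 1.0(4.6) + 0.7(8.3) = 22.0
Eq. 5: 1.0(11.6) + 1.0(4.6) + 0.7(4.7) = 19.5
Combination 4 governs: p = 22.0 kPa.

22.0 kPa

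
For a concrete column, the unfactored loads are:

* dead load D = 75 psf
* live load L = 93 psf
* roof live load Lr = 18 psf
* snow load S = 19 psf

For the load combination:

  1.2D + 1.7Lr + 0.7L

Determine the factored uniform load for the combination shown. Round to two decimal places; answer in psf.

1.2(75) + 1.7(18) + 0.7(93) = 90.00 + 30.60 + 65.10 = 185.70
q_u = 185.70 psf.

185.70 psf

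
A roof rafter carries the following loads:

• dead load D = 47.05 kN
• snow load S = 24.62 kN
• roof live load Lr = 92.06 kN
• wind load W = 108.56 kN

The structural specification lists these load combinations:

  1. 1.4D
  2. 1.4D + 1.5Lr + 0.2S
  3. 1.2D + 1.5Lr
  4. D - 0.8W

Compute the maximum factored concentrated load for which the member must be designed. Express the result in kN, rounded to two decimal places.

1. 1.4(47.05) = 65.87
2. 1.4(47.05) + 1.5(92.06) + 0.2(24.62) = 65.87 + 138.09 + 4.92 = 208.88
3. 1.2(47.05) + 1.5(92.06) = 56.46 + 138.09 = 194.55
4. 1.0(47.05) - 0.8(108.56) = 47.05 - 86.85 = -39.80
Combination 2 governs: P_u = 208.88 kN.

208.88 kN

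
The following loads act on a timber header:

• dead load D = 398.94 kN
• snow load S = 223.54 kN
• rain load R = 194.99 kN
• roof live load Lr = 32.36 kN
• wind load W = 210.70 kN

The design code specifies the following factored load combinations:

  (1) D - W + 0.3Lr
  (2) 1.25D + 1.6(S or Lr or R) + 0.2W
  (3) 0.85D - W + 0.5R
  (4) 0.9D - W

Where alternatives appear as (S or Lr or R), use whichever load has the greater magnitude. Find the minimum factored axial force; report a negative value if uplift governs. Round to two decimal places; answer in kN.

148.35 kN

(S or Lr or R) → S = 223.54 kN.
(1) 1.0(398.94) - 1.0(210.70) + 0.3(32.36) = 197.95
(2) 1.25(398.94) + 1.6(223.54) + 0.2(210.70) = 898.48
(3) 0.85(398.94) - 1.0(210.70) + 0.5(194.99) = 225.89
(4) 0.9(398.94) - 1.0(210.70) = 148.35
Combination 4 gives the minimum: 148.35 kN.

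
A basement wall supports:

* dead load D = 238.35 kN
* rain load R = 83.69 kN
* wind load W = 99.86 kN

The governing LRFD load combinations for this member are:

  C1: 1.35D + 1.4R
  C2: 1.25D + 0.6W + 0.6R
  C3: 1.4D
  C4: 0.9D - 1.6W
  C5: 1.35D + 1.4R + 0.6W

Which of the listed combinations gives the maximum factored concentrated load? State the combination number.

Combination 5

C1: 1.35(238.35) + 1.4(83.69) = 321.77 + 117.17 = 438.94
C2: 1.25(238.35) + 0.6(99.86) + 0.6(83.69) = 297.94 + 59.92 + 50.21 = 408.07
C3: 1.4(238.35) = 333.69
C4: 0.9(238.35) - 1.6(99.86) = 214.52 - 159.78 = 54.74
C5: 1.35(238.35) + 1.4(83.69) + 0.6(99.86) = 498.85
The largest value is 498.85 kN from combination 5.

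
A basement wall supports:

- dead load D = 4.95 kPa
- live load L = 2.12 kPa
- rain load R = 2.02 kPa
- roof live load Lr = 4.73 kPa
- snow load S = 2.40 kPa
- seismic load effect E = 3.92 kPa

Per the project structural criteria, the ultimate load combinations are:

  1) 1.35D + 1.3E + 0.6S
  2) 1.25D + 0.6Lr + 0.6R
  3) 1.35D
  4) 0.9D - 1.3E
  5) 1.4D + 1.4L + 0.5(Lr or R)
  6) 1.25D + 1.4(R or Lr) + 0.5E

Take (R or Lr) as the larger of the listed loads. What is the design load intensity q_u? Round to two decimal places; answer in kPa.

(Lr or R) → Lr = 4.73 kPa; (R or Lr) → Lr = 4.73 kPa.
1) 1.35(4.95) + 1.3(3.92) + 0.6(2.40) = 13.22
2) 1.25(4.95) + 0.6(4.73) + 0.6(2.02) = 10.24
3) 1.35(4.95) = 6.68
4) 0.9(4.95) - 1.3(3.92) = -0.64
5) 1.4(4.95) + 1.4(2.12) + 0.5(4.73) = 12.26
6) 1.25(4.95) + 1.4(4.73) + 0.5(3.92) = 14.77
The controlling combination is 6, giving 14.77 kPa.

14.77 kPa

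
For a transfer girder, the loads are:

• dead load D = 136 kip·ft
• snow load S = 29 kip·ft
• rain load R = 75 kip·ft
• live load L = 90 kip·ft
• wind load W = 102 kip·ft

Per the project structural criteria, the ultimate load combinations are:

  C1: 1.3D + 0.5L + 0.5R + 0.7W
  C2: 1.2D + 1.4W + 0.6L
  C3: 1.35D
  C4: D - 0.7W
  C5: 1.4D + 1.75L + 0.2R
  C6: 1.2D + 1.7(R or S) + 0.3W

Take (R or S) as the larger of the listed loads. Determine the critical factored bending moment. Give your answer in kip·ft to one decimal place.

362.9 kip·ft

(R or S) → R = 75 kip·ft.
C1: 1.3(136) + 0.5(90) + 0.5(75) + 0.7(102) = 176.8 + 45.0 + 37.5 + 71.4 = 330.7
C2: 1.2(136) + 1.4(102) + 0.6(90) = 163.2 + 142.8 + 54.0 = 360.0
C3: 1.35(136) = 183.6
C4: 1.0(136) - 0.7(102) = 136.0 - 71.4 = 64.6
C5: 1.4(136) + 1.75(90) + 0.2(75) = 190.4 + 157.5 + 15.0 = 362.9
C6: 1.2(136) + 1.7(75) + 0.3(102) = 163.2 + 127.5 + 30.6 = 321.3
Maximum is from combination 5.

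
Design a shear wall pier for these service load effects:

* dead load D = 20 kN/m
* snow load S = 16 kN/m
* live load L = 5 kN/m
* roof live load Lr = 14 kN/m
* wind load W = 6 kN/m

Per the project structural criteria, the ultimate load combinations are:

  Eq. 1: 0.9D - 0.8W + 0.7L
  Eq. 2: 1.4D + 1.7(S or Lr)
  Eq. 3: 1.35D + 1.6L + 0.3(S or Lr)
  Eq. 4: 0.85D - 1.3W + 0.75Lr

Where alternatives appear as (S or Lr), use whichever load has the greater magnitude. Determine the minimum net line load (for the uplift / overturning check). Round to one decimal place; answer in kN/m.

16.7 kN/m

(S or Lr) → S = 16 kN/m.
Eq. 1: 0.9(20) - 0.8(6) + 0.7(5) = 18.0 - 4.8 + 3.5 = 16.7
Eq. 2: 1.4(20) + 1.7(16) = 28.0 + 27.2 = 55.2
Eq. 3: 1.35(20) + 1.6(5) + 0.3(16) = 27.0 + 8.0 + 4.8 = 39.8
Eq. 4: 0.85(20) - 1.3(6) + 0.75(14) = 17.0 - 7.8 + 10.5 = 19.7
Combination 1 gives the minimum: 16.7 kN/m.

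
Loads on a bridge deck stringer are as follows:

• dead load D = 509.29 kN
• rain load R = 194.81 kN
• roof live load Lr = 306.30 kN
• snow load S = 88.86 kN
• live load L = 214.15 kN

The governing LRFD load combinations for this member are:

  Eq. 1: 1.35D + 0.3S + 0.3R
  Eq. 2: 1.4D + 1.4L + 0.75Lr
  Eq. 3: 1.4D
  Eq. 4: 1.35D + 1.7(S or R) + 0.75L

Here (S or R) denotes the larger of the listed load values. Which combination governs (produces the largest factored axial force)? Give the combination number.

Combination 2

(S or R) → R = 194.81 kN.
Eq. 1: 1.35(509.29) + 0.3(88.86) + 0.3(194.81) = 687.54 + 26.66 + 58.44 = 772.64
Eq. 2: 1.4(509.29) + 1.4(214.15) + 0.75(306.30) = 1242.54
Eq. 3: 1.4(509.29) = 713.01
Eq. 4: 1.35(509.29) + 1.7(194.81) + 0.75(214.15) = 687.54 + 331.18 + 160.61 = 1179.33
The largest value is 1242.54 kN from combination 2.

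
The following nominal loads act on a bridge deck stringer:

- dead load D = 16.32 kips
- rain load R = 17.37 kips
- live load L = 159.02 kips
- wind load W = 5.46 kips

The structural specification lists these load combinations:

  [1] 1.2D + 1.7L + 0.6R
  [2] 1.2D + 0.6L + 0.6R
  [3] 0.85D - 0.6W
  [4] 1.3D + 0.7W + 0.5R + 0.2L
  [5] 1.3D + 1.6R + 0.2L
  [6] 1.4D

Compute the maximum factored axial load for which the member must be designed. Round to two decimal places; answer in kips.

300.34 kips

[1] 1.2(16.32) + 1.7(159.02) + 0.6(17.37) = 300.34
[2] 1.2(16.32) + 0.6(159.02) + 0.6(17.37) = 125.42
[3] 0.85(16.32) - 0.6(5.46) = 10.60
[4] 1.3(16.32) + 0.7(5.46) + 0.5(17.37) + 0.2(159.02) = 21.22 + 3.82 + 8.69 + 31.80 = 65.53
[5] 1.3(16.32) + 1.6(17.37) + 0.2(159.02) = 21.22 + 27.79 + 31.80 = 80.81
[6] 1.4(16.32) = 22.85
The controlling combination is 1, giving 300.34 kips.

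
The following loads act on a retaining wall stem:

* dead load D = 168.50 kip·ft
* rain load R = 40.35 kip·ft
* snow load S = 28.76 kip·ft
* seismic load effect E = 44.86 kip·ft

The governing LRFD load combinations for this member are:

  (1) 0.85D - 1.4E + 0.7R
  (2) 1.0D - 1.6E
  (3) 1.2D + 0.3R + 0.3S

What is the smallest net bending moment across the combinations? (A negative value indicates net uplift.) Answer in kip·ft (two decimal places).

96.72 kip·ft

(1) 0.85(168.50) - 1.4(44.86) + 0.7(40.35) = 108.67
(2) 1.0(168.50) - 1.6(44.86) = 96.72
(3) 1.2(168.50) + 0.3(40.35) + 0.3(28.76) = 222.93
Combination 2 gives the minimum: 96.72 kip·ft.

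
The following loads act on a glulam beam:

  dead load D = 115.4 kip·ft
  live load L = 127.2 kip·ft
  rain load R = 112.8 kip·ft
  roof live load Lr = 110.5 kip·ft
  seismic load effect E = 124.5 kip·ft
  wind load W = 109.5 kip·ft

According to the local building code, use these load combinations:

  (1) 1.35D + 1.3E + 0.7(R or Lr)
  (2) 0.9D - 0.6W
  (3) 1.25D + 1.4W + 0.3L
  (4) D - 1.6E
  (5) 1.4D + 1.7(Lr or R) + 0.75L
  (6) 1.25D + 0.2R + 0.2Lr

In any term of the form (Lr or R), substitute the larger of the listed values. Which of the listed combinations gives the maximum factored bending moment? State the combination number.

(R or Lr) → R = 112.8 kip·ft; (Lr or R) → R = 112.8 kip·ft.
(1) 1.35(115.4) + 1.3(124.5) + 0.7(112.8) = 155.79 + 161.85 + 78.96 = 396.60
(2) 0.9(115.4) - 0.6(109.5) = 103.86 - 65.70 = 38.16
(3) 1.25(115.4) + 1.4(109.5) + 0.3(127.2) = 144.25 + 153.30 + 38.16 = 335.71
(4) 1.0(115.4) - 1.6(124.5) = 115.40 - 199.20 = -83.80
(5) 1.4(115.4) + 1.7(112.8) + 0.75(127.2) = 161.56 + 191.76 + 95.40 = 448.72
(6) 1.25(115.4) + 0.2(112.8) + 0.2(110.5) = 144.25 + 22.56 + 22.10 = 188.91
The largest value is 448.72 kip·ft from combination 5.

Combination 5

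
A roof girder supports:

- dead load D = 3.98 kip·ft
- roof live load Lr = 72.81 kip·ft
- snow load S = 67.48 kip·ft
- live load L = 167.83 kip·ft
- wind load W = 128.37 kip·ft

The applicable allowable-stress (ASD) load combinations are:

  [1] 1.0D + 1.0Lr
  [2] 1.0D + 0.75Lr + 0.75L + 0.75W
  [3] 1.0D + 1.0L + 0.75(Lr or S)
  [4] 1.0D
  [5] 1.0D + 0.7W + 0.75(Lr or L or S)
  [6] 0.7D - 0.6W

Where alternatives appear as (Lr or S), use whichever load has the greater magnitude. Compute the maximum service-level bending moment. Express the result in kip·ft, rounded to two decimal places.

280.74 kip·ft

(Lr or S) → Lr = 72.81 kip·ft; (Lr or L or S) → L = 167.83 kip·ft.
[1] 1.0(3.98) + 1.0(72.81) = 3.98 + 72.81 = 76.79
[2] 1.0(3.98) + 0.75(72.81) + 0.75(167.83) + 0.75(128.37) = 3.98 + 54.61 + 125.87 + 96.28 = 280.74
[3] 1.0(3.98) + 1.0(167.83) + 0.75(72.81) = 3.98 + 167.83 + 54.61 = 226.42
[4] 1.0(3.98) = 3.98
[5] 1.0(3.98) + 0.7(128.37) + 0.75(167.83) = 3.98 + 89.86 + 125.87 = 219.71
[6] 0.7(3.98) - 0.6(128.37) = -74.24
Combination 2 governs: M = 280.74 kip·ft.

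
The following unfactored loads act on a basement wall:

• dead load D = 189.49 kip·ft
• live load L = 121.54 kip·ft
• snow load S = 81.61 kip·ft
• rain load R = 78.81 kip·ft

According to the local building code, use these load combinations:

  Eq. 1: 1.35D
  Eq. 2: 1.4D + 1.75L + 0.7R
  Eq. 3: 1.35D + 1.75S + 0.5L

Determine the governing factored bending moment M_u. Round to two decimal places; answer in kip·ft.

Eq. 1: 1.35(189.49) = 255.81
Eq. 2: 1.4(189.49) + 1.75(121.54) + 0.7(78.81) = 533.15
Eq. 3: 1.35(189.49) + 1.75(81.61) + 0.5(121.54) = 255.81 + 142.82 + 60.77 = 459.40
Combination 2 governs: M_u = 533.15 kip·ft.

533.15 kip·ft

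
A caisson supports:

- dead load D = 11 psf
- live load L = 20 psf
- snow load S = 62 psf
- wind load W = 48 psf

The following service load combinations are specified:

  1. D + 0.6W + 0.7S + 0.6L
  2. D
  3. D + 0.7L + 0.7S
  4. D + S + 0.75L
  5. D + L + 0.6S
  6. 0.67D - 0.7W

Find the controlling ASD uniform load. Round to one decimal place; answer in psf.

95.2 psf

1. 1.0(11) + 0.6(48) + 0.7(62) + 0.6(20) = 11.0 + 28.8 + 43.4 + 12.0 = 95.2
2. 1.0(11) = 11.0
3. 1.0(11) + 0.7(20) + 0.7(62) = 11.0 + 14.0 + 43.4 = 68.4
4. 1.0(11) + 1.0(62) + 0.75(20) = 11.0 + 62.0 + 15.0 = 88.0
5. 1.0(11) + 1.0(20) + 0.6(62) = 11.0 + 20.0 + 37.2 = 68.2
6. 0.67(11) - 0.7(48) = 7.4 - 33.6 = -26.2
Maximum is from combination 1.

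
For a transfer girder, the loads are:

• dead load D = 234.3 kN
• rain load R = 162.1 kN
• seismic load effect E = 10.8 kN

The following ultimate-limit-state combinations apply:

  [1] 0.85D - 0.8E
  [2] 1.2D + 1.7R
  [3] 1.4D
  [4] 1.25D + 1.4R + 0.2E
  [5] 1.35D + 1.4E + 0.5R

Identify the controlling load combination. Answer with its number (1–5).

Combination 2

[1] 0.85(234.3) - 0.8(10.8) = 199.16 - 8.64 = 190.52
[2] 1.2(234.3) + 1.7(162.1) = 281.16 + 275.57 = 556.73
[3] 1.4(234.3) = 328.02
[4] 1.25(234.3) + 1.4(162.1) + 0.2(10.8) = 292.88 + 226.94 + 2.16 = 521.98
[5] 1.35(234.3) + 1.4(10.8) + 0.5(162.1) = 316.31 + 15.12 + 81.05 = 412.48
The largest value is 556.73 kN from combination 2.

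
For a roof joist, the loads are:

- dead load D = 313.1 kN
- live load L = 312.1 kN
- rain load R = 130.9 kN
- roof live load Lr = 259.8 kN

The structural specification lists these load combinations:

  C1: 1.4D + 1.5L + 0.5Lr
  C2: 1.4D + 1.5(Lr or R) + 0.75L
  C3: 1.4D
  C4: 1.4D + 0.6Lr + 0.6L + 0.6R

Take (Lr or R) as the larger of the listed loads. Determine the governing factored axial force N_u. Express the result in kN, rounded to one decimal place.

1062.1 kN

(Lr or R) → Lr = 259.8 kN.
C1: 1.4(313.1) + 1.5(312.1) + 0.5(259.8) = 1036.4
C2: 1.4(313.1) + 1.5(259.8) + 0.75(312.1) = 1062.1
C3: 1.4(313.1) = 438.3
C4: 1.4(313.1) + 0.6(259.8) + 0.6(312.1) + 0.6(130.9) = 860.0
Maximum is from combination 2.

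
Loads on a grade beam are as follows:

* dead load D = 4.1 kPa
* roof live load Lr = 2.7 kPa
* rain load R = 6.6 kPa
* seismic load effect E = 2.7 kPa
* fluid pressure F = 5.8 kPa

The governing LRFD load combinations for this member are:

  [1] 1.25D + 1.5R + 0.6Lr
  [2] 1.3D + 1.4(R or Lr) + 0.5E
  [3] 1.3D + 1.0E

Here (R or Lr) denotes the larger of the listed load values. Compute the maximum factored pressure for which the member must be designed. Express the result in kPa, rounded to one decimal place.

16.6 kPa

(R or Lr) → R = 6.6 kPa.
[1] 1.25(4.1) + 1.5(6.6) + 0.6(2.7) = 16.6
[2] 1.3(4.1) + 1.4(6.6) + 0.5(2.7) = 15.9
[3] 1.3(4.1) + 1.0(2.7) = 8.0
The controlling combination is 1, giving 16.6 kPa.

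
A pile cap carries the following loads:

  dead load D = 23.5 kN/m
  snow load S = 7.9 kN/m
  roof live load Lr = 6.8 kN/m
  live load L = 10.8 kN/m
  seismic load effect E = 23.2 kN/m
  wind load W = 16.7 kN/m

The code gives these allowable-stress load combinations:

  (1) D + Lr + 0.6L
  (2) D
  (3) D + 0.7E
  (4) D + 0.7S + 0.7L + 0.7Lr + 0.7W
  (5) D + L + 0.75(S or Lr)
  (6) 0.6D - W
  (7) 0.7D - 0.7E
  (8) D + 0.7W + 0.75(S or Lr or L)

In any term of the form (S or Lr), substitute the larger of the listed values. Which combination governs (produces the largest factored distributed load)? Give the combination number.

Combination 4

(S or Lr) → S = 7.9 kN/m; (S or Lr or L) → L = 10.8 kN/m.
(1) 1.0(23.5) + 1.0(6.8) + 0.6(10.8) = 23.5 + 6.8 + 6.5 = 36.8
(2) 1.0(23.5) = 23.5
(3) 1.0(23.5) + 0.7(23.2) = 23.5 + 16.2 = 39.7
(4) 1.0(23.5) + 0.7(7.9) + 0.7(10.8) + 0.7(6.8) + 0.7(16.7) = 53.0
(5) 1.0(23.5) + 1.0(10.8) + 0.75(7.9) = 23.5 + 10.8 + 5.9 = 40.2
(6) 0.6(23.5) - 1.0(16.7) = 14.1 - 16.7 = -2.6
(7) 0.7(23.5) - 0.7(23.2) = 0.2
(8) 1.0(23.5) + 0.7(16.7) + 0.75(10.8) = 23.5 + 11.7 + 8.1 = 43.3
The largest value is 53.0 kN/m from combination 4.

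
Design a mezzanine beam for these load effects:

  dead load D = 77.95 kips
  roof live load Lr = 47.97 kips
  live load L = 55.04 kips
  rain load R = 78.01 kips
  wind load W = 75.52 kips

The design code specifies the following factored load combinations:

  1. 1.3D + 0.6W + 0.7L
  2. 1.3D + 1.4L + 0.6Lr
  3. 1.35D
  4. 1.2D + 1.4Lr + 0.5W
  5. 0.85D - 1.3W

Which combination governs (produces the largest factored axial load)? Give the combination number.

Combination 2

1. 1.3(77.95) + 0.6(75.52) + 0.7(55.04) = 101.34 + 45.31 + 38.53 = 185.18
2. 1.3(77.95) + 1.4(55.04) + 0.6(47.97) = 207.17
3. 1.35(77.95) = 105.23
4. 1.2(77.95) + 1.4(47.97) + 0.5(75.52) = 93.54 + 67.16 + 37.76 = 198.46
5. 0.85(77.95) - 1.3(75.52) = 66.26 - 98.18 = -31.92
The largest value is 207.17 kips from combination 2.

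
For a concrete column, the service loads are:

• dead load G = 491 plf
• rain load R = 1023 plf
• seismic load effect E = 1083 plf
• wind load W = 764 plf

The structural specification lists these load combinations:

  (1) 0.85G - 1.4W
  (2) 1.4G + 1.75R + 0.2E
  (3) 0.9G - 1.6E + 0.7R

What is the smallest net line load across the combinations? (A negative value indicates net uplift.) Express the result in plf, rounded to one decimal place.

(1) 0.85(491) - 1.4(764) = -652.3
(2) 1.4(491) + 1.75(1023) + 0.2(1083) = 687.4 + 1790.3 + 216.6 = 2694.3
(3) 0.9(491) - 1.6(1083) + 0.7(1023) = 441.9 - 1732.8 + 716.1 = -574.8
Combination 1 gives the minimum: -652.3 plf.

-652.3 plf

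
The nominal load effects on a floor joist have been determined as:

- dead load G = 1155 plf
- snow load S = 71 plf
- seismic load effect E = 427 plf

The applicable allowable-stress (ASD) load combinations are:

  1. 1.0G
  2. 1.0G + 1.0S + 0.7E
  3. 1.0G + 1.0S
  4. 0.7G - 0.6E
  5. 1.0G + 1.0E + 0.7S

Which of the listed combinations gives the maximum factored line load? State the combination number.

1. 1.0(1155) = 1155.00
2. 1.0(1155) + 1.0(71) + 0.7(427) = 1155.00 + 71.00 + 298.90 = 1524.90
3. 1.0(1155) + 1.0(71) = 1155.00 + 71.00 = 1226.00
4. 0.7(1155) - 0.6(427) = 808.50 - 256.20 = 552.30
5. 1.0(1155) + 1.0(427) + 0.7(71) = 1155.00 + 427.00 + 49.70 = 1631.70
The largest value is 1631.70 plf from combination 5.

Combination 5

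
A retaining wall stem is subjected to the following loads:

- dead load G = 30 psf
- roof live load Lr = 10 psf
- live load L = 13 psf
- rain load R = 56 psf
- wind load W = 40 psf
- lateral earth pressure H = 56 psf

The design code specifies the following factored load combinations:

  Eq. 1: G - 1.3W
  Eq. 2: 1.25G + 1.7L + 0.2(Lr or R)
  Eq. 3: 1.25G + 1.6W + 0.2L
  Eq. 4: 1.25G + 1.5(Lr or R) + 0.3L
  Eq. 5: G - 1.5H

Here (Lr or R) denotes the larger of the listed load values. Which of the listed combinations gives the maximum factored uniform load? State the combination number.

(Lr or R) → R = 56 psf.
Eq. 1: 1.0(30) - 1.3(40) = -22.00
Eq. 2: 1.25(30) + 1.7(13) + 0.2(56) = 70.80
Eq. 3: 1.25(30) + 1.6(40) + 0.2(13) = 104.10
Eq. 4: 1.25(30) + 1.5(56) + 0.3(13) = 125.40
Eq. 5: 1.0(30) - 1.5(56) = -54.00
The largest value is 125.40 psf from combination 4.

Combination 4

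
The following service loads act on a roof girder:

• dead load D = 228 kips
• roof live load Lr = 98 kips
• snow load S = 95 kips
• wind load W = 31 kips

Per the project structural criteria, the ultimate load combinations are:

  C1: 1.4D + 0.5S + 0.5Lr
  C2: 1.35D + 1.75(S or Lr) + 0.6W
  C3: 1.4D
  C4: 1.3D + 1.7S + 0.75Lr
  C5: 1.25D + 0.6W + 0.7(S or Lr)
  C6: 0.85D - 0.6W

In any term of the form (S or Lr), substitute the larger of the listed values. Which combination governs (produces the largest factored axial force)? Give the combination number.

Combination 4

(S or Lr) → Lr = 98 kips.
C1: 1.4(228) + 0.5(95) + 0.5(98) = 415.70
C2: 1.35(228) + 1.75(98) + 0.6(31) = 497.90
C3: 1.4(228) = 319.20
C4: 1.3(228) + 1.7(95) + 0.75(98) = 531.40
C5: 1.25(228) + 0.6(31) + 0.7(98) = 372.20
C6: 0.85(228) - 0.6(31) = 175.20
The largest value is 531.40 kips from combination 4.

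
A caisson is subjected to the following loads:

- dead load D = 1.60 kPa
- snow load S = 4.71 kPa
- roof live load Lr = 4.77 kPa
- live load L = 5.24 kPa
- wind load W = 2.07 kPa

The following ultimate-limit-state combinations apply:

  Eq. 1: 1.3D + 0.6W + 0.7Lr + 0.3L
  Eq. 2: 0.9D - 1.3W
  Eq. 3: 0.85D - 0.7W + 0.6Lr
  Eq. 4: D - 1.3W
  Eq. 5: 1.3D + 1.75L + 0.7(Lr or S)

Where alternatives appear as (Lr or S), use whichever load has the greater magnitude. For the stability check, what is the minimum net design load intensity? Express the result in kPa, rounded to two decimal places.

(Lr or S) → Lr = 4.77 kPa.
Eq. 1: 1.3(1.60) + 0.6(2.07) + 0.7(4.77) + 0.3(5.24) = 2.08 + 1.24 + 3.34 + 1.57 = 8.23
Eq. 2: 0.9(1.60) - 1.3(2.07) = 1.44 - 2.69 = -1.25
Eq. 3: 0.85(1.60) - 0.7(2.07) + 0.6(4.77) = 1.36 - 1.45 + 2.86 = 2.77
Eq. 4: 1.0(1.60) - 1.3(2.07) = 1.60 - 2.69 = -1.09
Eq. 5: 1.3(1.60) + 1.75(5.24) + 0.7(4.77) = 2.08 + 9.17 + 3.34 = 14.59
Combination 2 gives the minimum: -1.25 kPa.

-1.25 kPa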